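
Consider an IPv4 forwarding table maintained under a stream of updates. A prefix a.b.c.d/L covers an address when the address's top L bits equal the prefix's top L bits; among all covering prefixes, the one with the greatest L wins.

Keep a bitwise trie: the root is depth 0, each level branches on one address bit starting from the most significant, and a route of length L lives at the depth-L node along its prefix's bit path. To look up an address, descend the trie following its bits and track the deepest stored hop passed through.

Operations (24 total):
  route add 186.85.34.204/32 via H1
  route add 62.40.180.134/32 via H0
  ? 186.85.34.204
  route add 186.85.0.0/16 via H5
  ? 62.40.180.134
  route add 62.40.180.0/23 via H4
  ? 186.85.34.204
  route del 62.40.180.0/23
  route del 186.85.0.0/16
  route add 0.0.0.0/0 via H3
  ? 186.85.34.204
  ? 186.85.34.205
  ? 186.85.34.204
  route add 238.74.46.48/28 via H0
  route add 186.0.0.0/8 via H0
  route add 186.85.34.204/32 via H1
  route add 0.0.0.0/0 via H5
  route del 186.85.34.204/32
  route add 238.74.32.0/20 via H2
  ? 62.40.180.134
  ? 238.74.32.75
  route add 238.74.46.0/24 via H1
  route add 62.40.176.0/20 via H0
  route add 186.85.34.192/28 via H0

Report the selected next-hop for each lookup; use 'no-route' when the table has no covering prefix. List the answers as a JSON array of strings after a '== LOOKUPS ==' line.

Apply in order:
  add 186.85.34.204/32 -> H1 at depth 32
  add 62.40.180.134/32 -> H0 at depth 32
  Q 186.85.34.204: descend 10111010010101010010001011001100 ; hops seen [H1] ; pick H1
  add 186.85.0.0/16 -> H5 at depth 16
  Q 62.40.180.134: descend 00111110001010001011010010000110 ; hops seen [H0] ; pick H0
  add 62.40.180.0/23 -> H4 at depth 23
  Q 186.85.34.204: descend 10111010010101010010001011001100 ; hops seen [H5,H1] ; pick H1
  del 62.40.180.0/23 (clear depth 23)
  del 186.85.0.0/16 (clear depth 16)
  add 0.0.0.0/0 -> H3 at depth 0
  Q 186.85.34.204: descend 10111010010101010010001011001100 ; hops seen [H3,H1] ; pick H1
  Q 186.85.34.205: descend 1011101001010101001000101100110 ; hops seen [H3] ; pick H3
  Q 186.85.34.204: descend 10111010010101010010001011001100 ; hops seen [H3,H1] ; pick H1
  add 238.74.46.48/28 -> H0 at depth 28
  add 186.0.0.0/8 -> H0 at depth 8
  add 186.85.34.204/32 -> H1 at depth 32
  add 0.0.0.0/0 -> H5 at depth 0
  del 186.85.34.204/32 (clear depth 32)
  add 238.74.32.0/20 -> H2 at depth 20
  Q 62.40.180.134: descend 00111110001010001011010010000110 ; hops seen [H5,H0] ; pick H0
  Q 238.74.32.75: descend 11101110010010100010 ; hops seen [H5,H2] ; pick H2
  add 238.74.46.0/24 -> H1 at depth 24
  add 62.40.176.0/20 -> H0 at depth 20
  add 186.85.34.192/28 -> H0 at depth 28

== LOOKUPS ==
["H1","H0","H1","H1","H3","H1","H0","H2"]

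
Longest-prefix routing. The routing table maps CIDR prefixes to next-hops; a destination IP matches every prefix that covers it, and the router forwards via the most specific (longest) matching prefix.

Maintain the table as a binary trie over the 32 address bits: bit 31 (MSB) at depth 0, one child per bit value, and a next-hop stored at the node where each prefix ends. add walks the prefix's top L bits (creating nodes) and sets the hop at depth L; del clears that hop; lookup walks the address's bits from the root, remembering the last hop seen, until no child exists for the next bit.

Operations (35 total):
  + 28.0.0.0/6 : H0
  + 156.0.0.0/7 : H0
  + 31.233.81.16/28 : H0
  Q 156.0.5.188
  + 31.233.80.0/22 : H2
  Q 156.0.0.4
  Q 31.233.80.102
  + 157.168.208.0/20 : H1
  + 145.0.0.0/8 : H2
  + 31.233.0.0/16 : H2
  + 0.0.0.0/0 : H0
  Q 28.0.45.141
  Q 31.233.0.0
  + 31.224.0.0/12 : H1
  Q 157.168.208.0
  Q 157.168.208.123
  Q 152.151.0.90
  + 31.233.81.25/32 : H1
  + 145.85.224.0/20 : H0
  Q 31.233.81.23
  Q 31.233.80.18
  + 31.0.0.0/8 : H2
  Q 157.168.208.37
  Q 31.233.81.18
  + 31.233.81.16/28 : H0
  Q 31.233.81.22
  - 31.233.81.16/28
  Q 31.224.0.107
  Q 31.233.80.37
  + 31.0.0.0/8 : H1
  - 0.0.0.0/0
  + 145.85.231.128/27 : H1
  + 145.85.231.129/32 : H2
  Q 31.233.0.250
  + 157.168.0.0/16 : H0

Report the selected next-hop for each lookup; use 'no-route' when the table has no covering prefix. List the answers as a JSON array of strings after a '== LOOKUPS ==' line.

Apply in order:
  add 28.0.0.0/6 -> H0 at depth 6
  add 156.0.0.0/7 -> H0 at depth 7
  add 31.233.81.16/28 -> H0 at depth 28
  Q 156.0.5.188: descend 1001110 ; hops seen [H0] ; pick H0
  add 31.233.80.0/22 -> H2 at depth 22
  Q 156.0.0.4: descend 1001110 ; hops seen [H0] ; pick H0
  Q 31.233.80.102: descend 00011111111010010101000 ; hops seen [H0,H2] ; pick H2
  add 157.168.208.0/20 -> H1 at depth 20
  add 145.0.0.0/8 -> H2 at depth 8
  add 31.233.0.0/16 -> H2 at depth 16
  add 0.0.0.0/0 -> H0 at depth 0
  Q 28.0.45.141: descend 000111 ; hops seen [H0,H0] ; pick H0
  Q 31.233.0.0: descend 00011111111010010 ; hops seen [H0,H0,H2] ; pick H2
  add 31.224.0.0/12 -> H1 at depth 12
  Q 157.168.208.0: descend 10011101101010001101 ; hops seen [H0,H0,H1] ; pick H1
  Q 157.168.208.123: descend 10011101101010001101 ; hops seen [H0,H0,H1] ; pick H1
  Q 152.151.0.90: descend 10011 ; hops seen [H0] ; pick H0
  add 31.233.81.25/32 -> H1 at depth 32
  add 145.85.224.0/20 -> H0 at depth 20
  Q 31.233.81.23: descend 0001111111101001010100010001 ; hops seen [H0,H0,H1,H2,H2,H0] ; pick H0
  Q 31.233.80.18: descend 00011111111010010101000 ; hops seen [H0,H0,H1,H2,H2] ; pick H2
  add 31.0.0.0/8 -> H2 at depth 8
  Q 157.168.208.37: descend 10011101101010001101 ; hops seen [H0,H0,H1] ; pick H1
  Q 31.233.81.18: descend 0001111111101001010100010001 ; hops seen [H0,H0,H2,H1,H2,H2,H0] ; pick H0
  add 31.233.81.16/28 -> H0 at depth 28
  Q 31.233.81.22: descend 0001111111101001010100010001 ; hops seen [H0,H0,H2,H1,H2,H2,H0] ; pick H0
  - 31.233.81.16/28 clear@28
  Q 31.224.0.107: descend 000111111110 ; hops seen [H0,H0,H2,H1] ; pick H1
  Q 31.233.80.37: descend 00011111111010010101000 ; hops seen [H0,H0,H2,H1,H2,H2] ; pick H2
  add 31.0.0.0/8 -> H1 at depth 8
  - 0.0.0.0/0 clear@0
  add 145.85.231.128/27 -> H1 at depth 27
  add 145.85.231.129/32 -> H2 at depth 32
  Q 31.233.0.250: descend 00011111111010010 ; hops seen [H0,H1,H1,H2] ; pick H2
  add 157.168.0.0/16 -> H0 at depth 16

== LOOKUPS ==
["H0","H0","H2","H0","H2","H1","H1","H0","H0","H2","H1","H0","H0","H1","H2","H2"]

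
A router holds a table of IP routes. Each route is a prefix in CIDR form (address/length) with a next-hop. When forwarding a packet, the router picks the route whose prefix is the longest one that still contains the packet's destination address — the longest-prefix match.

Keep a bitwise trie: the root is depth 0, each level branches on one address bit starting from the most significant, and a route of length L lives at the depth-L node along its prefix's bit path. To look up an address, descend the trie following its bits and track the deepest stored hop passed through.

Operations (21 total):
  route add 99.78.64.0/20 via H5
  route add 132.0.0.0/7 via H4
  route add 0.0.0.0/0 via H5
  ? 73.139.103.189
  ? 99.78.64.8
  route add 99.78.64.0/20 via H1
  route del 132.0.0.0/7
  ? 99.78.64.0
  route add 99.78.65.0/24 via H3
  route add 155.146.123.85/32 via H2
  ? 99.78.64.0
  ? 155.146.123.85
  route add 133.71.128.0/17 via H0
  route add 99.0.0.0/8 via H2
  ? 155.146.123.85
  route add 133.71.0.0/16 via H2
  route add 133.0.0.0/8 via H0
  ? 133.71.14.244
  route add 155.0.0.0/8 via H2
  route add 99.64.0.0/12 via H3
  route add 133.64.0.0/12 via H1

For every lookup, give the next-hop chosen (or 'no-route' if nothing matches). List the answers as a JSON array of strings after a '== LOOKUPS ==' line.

Process each operation:
  add 99.78.64.0/20 -> H5 at depth 20
  add 132.0.0.0/7 -> H4 at depth 7
  add 0.0.0.0/0 -> H5 at depth 0
  ? 73.139.103.189  path d0:H5→d1:-→d2:-  best=H5
  ? 99.78.64.8  path d0:H5→d1:-→d2:-→d3:-→d4:-→d5:-→d6:-→d7:-→d8:-→d9:-→d10:-→d11:-→d12:-→d13:-→d14:-→d15:-→d16:-→d17:-→d18:-→d19:-→d20:H5  best=H5
  add 99.78.64.0/20 -> H1 at depth 20
  - 132.0.0.0/7 clear@7
  ? 99.78.64.0  path d0:H5→d1:-→d2:-→d3:-→d4:-→d5:-→d6:-→d7:-→d8:-→d9:-→d10:-→d11:-→d12:-→d13:-→d14:-→d15:-→d16:-→d17:-→d18:-→d19:-→d20:H1  best=H1
  add 99.78.65.0/24 -> H3 at depth 24
  add 155.146.123.85/32 -> H2 at depth 32
  ? 99.78.64.0  path d0:H5→d1:-→d2:-→d3:-→d4:-→d5:-→d6:-→d7:-→d8:-→d9:-→d10:-→d11:-→d12:-→d13:-→d14:-→d15:-→d16:-→d17:-→d18:-→d19:-→d20:H1→d21:-→d22:-→d23:-  best=H1
  ? 155.146.123.85  path d0:H5→d1:-→d2:-→d3:-→d4:-→d5:-→d6:-→d7:-→d8:-→d9:-→d10:-→d11:-→d12:-→d13:-→d14:-→d15:-→d16:-→d17:-→d18:-→d19:-→d20:-→d21:-→d22:-→d23:-→d24:-→d25:-→d26:-→d27:-→d28:-→d29:-→d30:-→d31:-→d32:H2  best=H2
  add 133.71.128.0/17 -> H0 at depth 17
  add 99.0.0.0/8 -> H2 at depth 8
  ? 155.146.123.85  path d0:H5→d1:-→d2:-→d3:-→d4:-→d5:-→d6:-→d7:-→d8:-→d9:-→d10:-→d11:-→d12:-→d13:-→d14:-→d15:-→d16:-→d17:-→d18:-→d19:-→d20:-→d21:-→d22:-→d23:-→d24:-→d25:-→d26:-→d27:-→d28:-→d29:-→d30:-→d31:-→d32:H2  best=H2
  add 133.71.0.0/16 -> H2 at depth 16
  add 133.0.0.0/8 -> H0 at depth 8
  ? 133.71.14.244  path d0:H5→d1:-→d2:-→d3:-→d4:-→d5:-→d6:-→d7:-→d8:H0→d9:-→d10:-→d11:-→d12:-→d13:-→d14:-→d15:-→d16:H2  best=H2
  add 155.0.0.0/8 -> H2 at depth 8
  add 99.64.0.0/12 -> H3 at depth 12
  add 133.64.0.0/12 -> H1 at depth 12

== LOOKUPS ==
["H5","H5","H1","H1","H2","H2","H2"]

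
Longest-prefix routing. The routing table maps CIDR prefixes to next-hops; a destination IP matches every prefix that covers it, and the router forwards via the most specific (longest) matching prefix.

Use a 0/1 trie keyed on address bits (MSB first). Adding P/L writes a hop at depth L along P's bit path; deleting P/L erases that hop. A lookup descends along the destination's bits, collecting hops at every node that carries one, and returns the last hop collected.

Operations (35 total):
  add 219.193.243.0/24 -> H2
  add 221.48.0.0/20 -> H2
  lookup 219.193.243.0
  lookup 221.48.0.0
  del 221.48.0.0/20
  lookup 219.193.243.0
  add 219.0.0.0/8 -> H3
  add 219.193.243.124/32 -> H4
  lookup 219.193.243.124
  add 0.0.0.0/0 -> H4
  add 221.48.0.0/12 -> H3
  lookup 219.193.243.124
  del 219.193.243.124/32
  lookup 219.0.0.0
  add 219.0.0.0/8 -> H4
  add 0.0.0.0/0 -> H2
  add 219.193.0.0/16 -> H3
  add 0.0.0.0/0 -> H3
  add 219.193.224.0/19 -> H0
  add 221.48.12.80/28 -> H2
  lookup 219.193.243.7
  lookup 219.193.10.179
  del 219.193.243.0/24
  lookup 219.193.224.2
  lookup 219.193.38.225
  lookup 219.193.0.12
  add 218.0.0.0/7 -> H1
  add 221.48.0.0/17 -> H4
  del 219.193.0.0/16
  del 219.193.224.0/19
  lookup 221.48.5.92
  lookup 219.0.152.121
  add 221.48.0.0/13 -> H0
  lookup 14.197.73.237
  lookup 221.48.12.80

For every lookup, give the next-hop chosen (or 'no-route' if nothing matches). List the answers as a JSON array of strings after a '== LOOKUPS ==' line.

Process each operation:
  add 219.193.243.0/24 -> H2 at depth 24
  add 221.48.0.0/20 -> H2 at depth 20
  lookup 219.193.243.0: bits 110110111100000111110011 walk d0:-→d1:-→d2:-→d3:-→d4:-→d5:-→d6:-→d7:-→d8:-→d9:-→d10:-→d11:-→d12:-→d13:-→d14:-→d15:-→d16:-→d17:-→d18:-→d19:-→d20:-→d21:-→d22:-→d23:-→d24:H2 -> H2
  lookup 221.48.0.0: bits 11011101001100000000 walk d0:-→d1:-→d2:-→d3:-→d4:-→d5:-→d6:-→d7:-→d8:-→d9:-→d10:-→d11:-→d12:-→d13:-→d14:-→d15:-→d16:-→d17:-→d18:-→d19:-→d20:H2 -> H2
  del 221.48.0.0/20 (clear depth 20)
  lookup 219.193.243.0: bits 110110111100000111110011 walk d0:-→d1:-→d2:-→d3:-→d4:-→d5:-→d6:-→d7:-→d8:-→d9:-→d10:-→d11:-→d12:-→d13:-→d14:-→d15:-→d16:-→d17:-→d18:-→d19:-→d20:-→d21:-→d22:-→d23:-→d24:H2 -> H2
  add 219.0.0.0/8 -> H3 at depth 8
  add 219.193.243.124/32 -> H4 at depth 32
  lookup 219.193.243.124: bits 11011011110000011111001101111100 walk d0:-→d1:-→d2:-→d3:-→d4:-→d5:-→d6:-→d7:-→d8:H3→d9:-→d10:-→d11:-→d12:-→d13:-→d14:-→d15:-→d16:-→d17:-→d18:-→d19:-→d20:-→d21:-→d22:-→d23:-→d24:H2→d25:-→d26:-→d27:-→d28:-→d29:-→d30:-→d31:-→d32:H4 -> H4
  add 0.0.0.0/0 -> H4 at depth 0
  add 221.48.0.0/12 -> H3 at depth 12
  lookup 219.193.243.124: bits 11011011110000011111001101111100 walk d0:H4→d1:-→d2:-→d3:-→d4:-→d5:-→d6:-→d7:-→d8:H3→d9:-→d10:-→d11:-→d12:-→d13:-→d14:-→d15:-→d16:-→d17:-→d18:-→d19:-→d20:-→d21:-→d22:-→d23:-→d24:H2→d25:-→d26:-→d27:-→d28:-→d29:-→d30:-→d31:-→d32:H4 -> H4
  del 219.193.243.124/32 (clear depth 32)
  lookup 219.0.0.0: bits 11011011 walk d0:H4→d1:-→d2:-→d3:-→d4:-→d5:-→d6:-→d7:-→d8:H3 -> H3
  add 219.0.0.0/8 -> H4 at depth 8
  add 0.0.0.0/0 -> H2 at depth 0
  add 219.193.0.0/16 -> H3 at depth 16
  add 0.0.0.0/0 -> H3 at depth 0
  add 219.193.224.0/19 -> H0 at depth 19
  add 221.48.12.80/28 -> H2 at depth 28
  lookup 219.193.243.7: bits 1101101111000001111100110 walk d0:H3→d1:-→d2:-→d3:-→d4:-→d5:-→d6:-→d7:-→d8:H4→d9:-→d10:-→d11:-→d12:-→d13:-→d14:-→d15:-→d16:H3→d17:-→d18:-→d19:H0→d20:-→d21:-→d22:-→d23:-→d24:H2→d25:- -> H2
  lookup 219.193.10.179: bits 1101101111000001 walk d0:H3→d1:-→d2:-→d3:-→d4:-→d5:-→d6:-→d7:-→d8:H4→d9:-→d10:-→d11:-→d12:-→d13:-→d14:-→d15:-→d16:H3 -> H3
  del 219.193.243.0/24 (clear depth 24)
  lookup 219.193.224.2: bits 1101101111000001111 walk d0:H3→d1:-→d2:-→d3:-→d4:-→d5:-→d6:-→d7:-→d8:H4→d9:-→d10:-→d11:-→d12:-→d13:-→d14:-→d15:-→d16:H3→d17:-→d18:-→d19:H0 -> H0
  lookup 219.193.38.225: bits 1101101111000001 walk d0:H3→d1:-→d2:-→d3:-→d4:-→d5:-→d6:-→d7:-→d8:H4→d9:-→d10:-→d11:-→d12:-→d13:-→d14:-→d15:-→d16:H3 -> H3
  lookup 219.193.0.12: bits 1101101111000001 walk d0:H3→d1:-→d2:-→d3:-→d4:-→d5:-→d6:-→d7:-→d8:H4→d9:-→d10:-→d11:-→d12:-→d13:-→d14:-→d15:-→d16:H3 -> H3
  add 218.0.0.0/7 -> H1 at depth 7
  add 221.48.0.0/17 -> H4 at depth 17
  del 219.193.0.0/16 (clear depth 16)
  del 219.193.224.0/19 (clear depth 19)
  lookup 221.48.5.92: bits 11011101001100000000 walk d0:H3→d1:-→d2:-→d3:-→d4:-→d5:-→d6:-→d7:-→d8:-→d9:-→d10:-→d11:-→d12:H3→d13:-→d14:-→d15:-→d16:-→d17:H4→d18:-→d19:-→d20:- -> H4
  lookup 219.0.152.121: bits 11011011 walk d0:H3→d1:-→d2:-→d3:-→d4:-→d5:-→d6:-→d7:H1→d8:H4 -> H4
  add 221.48.0.0/13 -> H0 at depth 13
  lookup 14.197.73.237: bits ε walk d0:H3 -> H3
  lookup 221.48.12.80: bits 1101110100110000000011000101 walk d0:H3→d1:-→d2:-→d3:-→d4:-→d5:-→d6:-→d7:-→d8:-→d9:-→d10:-→d11:-→d12:H3→d13:H0→d14:-→d15:-→d16:-→d17:H4→d18:-→d19:-→d20:-→d21:-→d22:-→d23:-→d24:-→d25:-→d26:-→d27:-→d28:H2 -> H2

== LOOKUPS ==
["H2","H2","H2","H4","H4","H3","H2","H3","H0","H3","H3","H4","H4","H3","H2"]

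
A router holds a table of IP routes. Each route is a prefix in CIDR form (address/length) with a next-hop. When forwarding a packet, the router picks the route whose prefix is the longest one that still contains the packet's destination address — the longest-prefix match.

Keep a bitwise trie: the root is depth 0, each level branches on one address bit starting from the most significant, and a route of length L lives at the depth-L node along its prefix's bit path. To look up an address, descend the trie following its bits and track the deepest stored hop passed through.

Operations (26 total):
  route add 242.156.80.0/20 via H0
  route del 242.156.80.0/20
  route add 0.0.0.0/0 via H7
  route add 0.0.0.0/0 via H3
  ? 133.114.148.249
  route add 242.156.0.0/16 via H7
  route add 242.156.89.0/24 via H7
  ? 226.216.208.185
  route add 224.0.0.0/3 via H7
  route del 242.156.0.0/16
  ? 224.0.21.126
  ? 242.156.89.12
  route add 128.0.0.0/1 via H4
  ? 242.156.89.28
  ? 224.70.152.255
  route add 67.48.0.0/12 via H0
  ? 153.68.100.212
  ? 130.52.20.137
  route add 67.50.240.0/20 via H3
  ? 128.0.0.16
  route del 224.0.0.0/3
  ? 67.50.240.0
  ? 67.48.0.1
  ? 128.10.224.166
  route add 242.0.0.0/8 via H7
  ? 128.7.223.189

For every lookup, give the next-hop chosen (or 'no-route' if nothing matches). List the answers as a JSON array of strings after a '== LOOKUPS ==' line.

Process each operation:
  + 242.156.80.0/20 (H0) depth=20
  del 242.156.80.0/20 (clear depth 20)
  + 0.0.0.0/0 (H7) depth=0
  + 0.0.0.0/0 (H3) depth=0
  Q 133.114.148.249: descend 1 ; hops seen [H3] ; pick H3
  + 242.156.0.0/16 (H7) depth=16
  + 242.156.89.0/24 (H7) depth=24
  Q 226.216.208.185: descend 111 ; hops seen [H3] ; pick H3
  + 224.0.0.0/3 (H7) depth=3
  del 242.156.0.0/16 (clear depth 16)
  Q 224.0.21.126: descend 111 ; hops seen [H3,H7] ; pick H7
  Q 242.156.89.12: descend 111100101001110001011001 ; hops seen [H3,H7,H7] ; pick H7
  + 128.0.0.0/1 (H4) depth=1
  Q 242.156.89.28: descend 111100101001110001011001 ; hops seen [H3,H4,H7,H7] ; pick H7
  Q 224.70.152.255: descend 111 ; hops seen [H3,H4,H7] ; pick H7
  + 67.48.0.0/12 (H0) depth=12
  Q 153.68.100.212: descend 1 ; hops seen [H3,H4] ; pick H4
  Q 130.52.20.137: descend 1 ; hops seen [H3,H4] ; pick H4
  + 67.50.240.0/20 (H3) depth=20
  Q 128.0.0.16: descend 1 ; hops seen [H3,H4] ; pick H4
  del 224.0.0.0/3 (clear depth 3)
  Q 67.50.240.0: descend 01000011001100101111 ; hops seen [H3,H0,H3] ; pick H3
  Q 67.48.0.1: descend 01000011001100 ; hops seen [H3,H0] ; pick H0
  Q 128.10.224.166: descend 1 ; hops seen [H3,H4] ; pick H4
  + 242.0.0.0/8 (H7) depth=8
  Q 128.7.223.189: descend 1 ; hops seen [H3,H4] ; pick H4

== LOOKUPS ==
["H3","H3","H7","H7","H7","H7","H4","H4","H4","H3","H0","H4","H4"]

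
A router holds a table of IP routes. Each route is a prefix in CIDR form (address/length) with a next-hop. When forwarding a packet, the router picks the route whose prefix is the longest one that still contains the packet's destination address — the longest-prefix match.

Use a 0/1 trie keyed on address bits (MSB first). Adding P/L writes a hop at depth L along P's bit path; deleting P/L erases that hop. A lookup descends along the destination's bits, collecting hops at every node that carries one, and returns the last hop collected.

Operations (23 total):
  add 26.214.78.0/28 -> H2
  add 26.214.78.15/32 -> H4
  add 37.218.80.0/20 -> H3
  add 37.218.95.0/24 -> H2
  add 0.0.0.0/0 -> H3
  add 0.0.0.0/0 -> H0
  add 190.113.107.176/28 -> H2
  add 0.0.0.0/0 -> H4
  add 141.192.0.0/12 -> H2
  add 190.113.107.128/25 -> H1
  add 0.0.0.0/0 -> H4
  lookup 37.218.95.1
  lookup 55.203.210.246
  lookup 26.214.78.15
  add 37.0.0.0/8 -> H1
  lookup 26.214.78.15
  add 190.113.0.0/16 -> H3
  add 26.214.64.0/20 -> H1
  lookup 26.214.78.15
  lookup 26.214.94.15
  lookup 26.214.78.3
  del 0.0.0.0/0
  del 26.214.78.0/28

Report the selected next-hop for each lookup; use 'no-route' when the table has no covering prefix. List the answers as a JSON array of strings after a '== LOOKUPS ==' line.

Trace:
  + 26.214.78.0/28 (H2) depth=28
  + 26.214.78.15/32 (H4) depth=32
  + 37.218.80.0/20 (H3) depth=20
  + 37.218.95.0/24 (H2) depth=24
  + 0.0.0.0/0 (H3) depth=0
  + 0.0.0.0/0 (H0) depth=0
  + 190.113.107.176/28 (H2) depth=28
  + 0.0.0.0/0 (H4) depth=0
  + 141.192.0.0/12 (H2) depth=12
  + 190.113.107.128/25 (H1) depth=25
  + 0.0.0.0/0 (H4) depth=0
  lookup 37.218.95.1: bits 001001011101101001011111 walk d0:H4→d1:-→d2:-→d3:-→d4:-→d5:-→d6:-→d7:-→d8:-→d9:-→d10:-→d11:-→d12:-→d13:-→d14:-→d15:-→d16:-→d17:-→d18:-→d19:-→d20:H3→d21:-→d22:-→d23:-→d24:H2 -> H2
  lookup 55.203.210.246: bits 001 walk d0:H4→d1:-→d2:-→d3:- -> H4
  lookup 26.214.78.15: bits 00011010110101100100111000001111 walk d0:H4→d1:-→d2:-→d3:-→d4:-→d5:-→d6:-→d7:-→d8:-→d9:-→d10:-→d11:-→d12:-→d13:-→d14:-→d15:-→d16:-→d17:-→d18:-→d19:-→d20:-→d21:-→d22:-→d23:-→d24:-→d25:-→d26:-→d27:-→d28:H2→d29:-→d30:-→d31:-→d32:H4 -> H4
  + 37.0.0.0/8 (H1) depth=8
  lookup 26.214.78.15: bits 00011010110101100100111000001111 walk d0:H4→d1:-→d2:-→d3:-→d4:-→d5:-→d6:-→d7:-→d8:-→d9:-→d10:-→d11:-→d12:-→d13:-→d14:-→d15:-→d16:-→d17:-→d18:-→d19:-→d20:-→d21:-→d22:-→d23:-→d24:-→d25:-→d26:-→d27:-→d28:H2→d29:-→d30:-→d31:-→d32:H4 -> H4
  + 190.113.0.0/16 (H3) depth=16
  + 26.214.64.0/20 (H1) depth=20
  lookup 26.214.78.15: bits 00011010110101100100111000001111 walk d0:H4→d1:-→d2:-→d3:-→d4:-→d5:-→d6:-→d7:-→d8:-→d9:-→d10:-→d11:-→d12:-→d13:-→d14:-→d15:-→d16:-→d17:-→d18:-→d19:-→d20:H1→d21:-→d22:-→d23:-→d24:-→d25:-→d26:-→d27:-→d28:H2→d29:-→d30:-→d31:-→d32:H4 -> H4
  lookup 26.214.94.15: bits 0001101011010110010 walk d0:H4→d1:-→d2:-→d3:-→d4:-→d5:-→d6:-→d7:-→d8:-→d9:-→d10:-→d11:-→d12:-→d13:-→d14:-→d15:-→d16:-→d17:-→d18:-→d19:- -> H4
  lookup 26.214.78.3: bits 0001101011010110010011100000 walk d0:H4→d1:-→d2:-→d3:-→d4:-→d5:-→d6:-→d7:-→d8:-→d9:-→d10:-→d11:-→d12:-→d13:-→d14:-→d15:-→d16:-→d17:-→d18:-→d19:-→d20:H1→d21:-→d22:-→d23:-→d24:-→d25:-→d26:-→d27:-→d28:H2 -> H2
  del 0.0.0.0/0 (clear depth 0)
  del 26.214.78.0/28 (clear depth 28)

== LOOKUPS ==
["H2","H4","H4","H4","H4","H4","H2"]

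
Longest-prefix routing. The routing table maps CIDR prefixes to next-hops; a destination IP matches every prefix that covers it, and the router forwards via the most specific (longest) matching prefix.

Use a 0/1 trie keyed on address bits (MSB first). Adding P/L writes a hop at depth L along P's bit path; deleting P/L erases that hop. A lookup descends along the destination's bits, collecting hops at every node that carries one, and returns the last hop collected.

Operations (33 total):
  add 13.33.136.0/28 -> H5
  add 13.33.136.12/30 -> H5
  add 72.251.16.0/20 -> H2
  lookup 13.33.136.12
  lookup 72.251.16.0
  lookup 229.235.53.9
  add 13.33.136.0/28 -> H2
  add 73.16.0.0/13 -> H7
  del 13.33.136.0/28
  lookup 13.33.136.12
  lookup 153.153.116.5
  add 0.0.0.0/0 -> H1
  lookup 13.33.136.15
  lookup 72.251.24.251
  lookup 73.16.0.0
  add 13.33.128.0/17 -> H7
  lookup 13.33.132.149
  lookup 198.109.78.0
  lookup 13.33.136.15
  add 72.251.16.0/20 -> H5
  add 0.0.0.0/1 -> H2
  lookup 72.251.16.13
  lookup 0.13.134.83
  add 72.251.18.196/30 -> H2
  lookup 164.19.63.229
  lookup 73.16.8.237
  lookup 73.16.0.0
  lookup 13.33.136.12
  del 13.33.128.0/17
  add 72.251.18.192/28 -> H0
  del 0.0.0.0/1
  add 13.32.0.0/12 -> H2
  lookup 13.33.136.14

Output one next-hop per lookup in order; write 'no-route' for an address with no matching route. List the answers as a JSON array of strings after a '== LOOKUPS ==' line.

Apply in order:
  add 13.33.136.0/28 -> H5 at depth 28
  add 13.33.136.12/30 -> H5 at depth 30
  add 72.251.16.0/20 -> H2 at depth 20
  lookup 13.33.136.12: bits 000011010010000110001000000011 walk d0:-→d1:-→d2:-→d3:-→d4:-→d5:-→d6:-→d7:-→d8:-→d9:-→d10:-→d11:-→d12:-→d13:-→d14:-→d15:-→d16:-→d17:-→d18:-→d19:-→d20:-→d21:-→d22:-→d23:-→d24:-→d25:-→d26:-→d27:-→d28:H5→d29:-→d30:H5 -> H5
  lookup 72.251.16.0: bits 01001000111110110001 walk d0:-→d1:-→d2:-→d3:-→d4:-→d5:-→d6:-→d7:-→d8:-→d9:-→d10:-→d11:-→d12:-→d13:-→d14:-→d15:-→d16:-→d17:-→d18:-→d19:-→d20:H2 -> H2
  lookup 229.235.53.9: bits ε walk d0:- -> no-route
  add 13.33.136.0/28 -> H2 at depth 28
  add 73.16.0.0/13 -> H7 at depth 13
  - 13.33.136.0/28 clear@28
  lookup 13.33.136.12: bits 000011010010000110001000000011 walk d0:-→d1:-→d2:-→d3:-→d4:-→d5:-→d6:-→d7:-→d8:-→d9:-→d10:-→d11:-→d12:-→d13:-→d14:-→d15:-→d16:-→d17:-→d18:-→d19:-→d20:-→d21:-→d22:-→d23:-→d24:-→d25:-→d26:-→d27:-→d28:-→d29:-→d30:H5 -> H5
  lookup 153.153.116.5: bits ε walk d0:- -> no-route
  add 0.0.0.0/0 -> H1 at depth 0
  lookup 13.33.136.15: bits 000011010010000110001000000011 walk d0:H1→d1:-→d2:-→d3:-→d4:-→d5:-→d6:-→d7:-→d8:-→d9:-→d10:-→d11:-→d12:-→d13:-→d14:-→d15:-→d16:-→d17:-→d18:-→d19:-→d20:-→d21:-→d22:-→d23:-→d24:-→d25:-→d26:-→d27:-→d28:-→d29:-→d30:H5 -> H5
  lookup 72.251.24.251: bits 01001000111110110001 walk d0:H1→d1:-→d2:-→d3:-→d4:-→d5:-→d6:-→d7:-→d8:-→d9:-→d10:-→d11:-→d12:-→d13:-→d14:-→d15:-→d16:-→d17:-→d18:-→d19:-→d20:H2 -> H2
  lookup 73.16.0.0: bits 0100100100010 walk d0:H1→d1:-→d2:-→d3:-→d4:-→d5:-→d6:-→d7:-→d8:-→d9:-→d10:-→d11:-→d12:-→d13:H7 -> H7
  add 13.33.128.0/17 -> H7 at depth 17
  lookup 13.33.132.149: bits 00001101001000011000 walk d0:H1→d1:-→d2:-→d3:-→d4:-→d5:-→d6:-→d7:-→d8:-→d9:-→d10:-→d11:-→d12:-→d13:-→d14:-→d15:-→d16:-→d17:H7→d18:-→d19:-→d20:- -> H7
  lookup 198.109.78.0: bits ε walk d0:H1 -> H1
  lookup 13.33.136.15: bits 000011010010000110001000000011 walk d0:H1→d1:-→d2:-→d3:-→d4:-→d5:-→d6:-→d7:-→d8:-→d9:-→d10:-→d11:-→d12:-→d13:-→d14:-→d15:-→d16:-→d17:H7→d18:-→d19:-→d20:-→d21:-→d22:-→d23:-→d24:-→d25:-→d26:-→d27:-→d28:-→d29:-→d30:H5 -> H5
  add 72.251.16.0/20 -> H5 at depth 20
  add 0.0.0.0/1 -> H2 at depth 1
  lookup 72.251.16.13: bits 01001000111110110001 walk d0:H1→d1:H2→d2:-→d3:-→d4:-→d5:-→d6:-→d7:-→d8:-→d9:-→d10:-→d11:-→d12:-→d13:-→d14:-→d15:-→d16:-→d17:-→d18:-→d19:-→d20:H5 -> H5
  lookup 0.13.134.83: bits 0000 walk d0:H1→d1:H2→d2:-→d3:-→d4:- -> H2
  add 72.251.18.196/30 -> H2 at depth 30
  lookup 164.19.63.229: bits ε walk d0:H1 -> H1
  lookup 73.16.8.237: bits 0100100100010 walk d0:H1→d1:H2→d2:-→d3:-→d4:-→d5:-→d6:-→d7:-→d8:-→d9:-→d10:-→d11:-→d12:-→d13:H7 -> H7
  lookup 73.16.0.0: bits 0100100100010 walk d0:H1→d1:H2→d2:-→d3:-→d4:-→d5:-→d6:-→d7:-→d8:-→d9:-→d10:-→d11:-→d12:-→d13:H7 -> H7
  lookup 13.33.136.12: bits 000011010010000110001000000011 walk d0:H1→d1:H2→d2:-→d3:-→d4:-→d5:-→d6:-→d7:-→d8:-→d9:-→d10:-→d11:-→d12:-→d13:-→d14:-→d15:-→d16:-→d17:H7→d18:-→d19:-→d20:-→d21:-→d22:-→d23:-→d24:-→d25:-→d26:-→d27:-→d28:-→d29:-→d30:H5 -> H5
  - 13.33.128.0/17 clear@17
  add 72.251.18.192/28 -> H0 at depth 28
  - 0.0.0.0/1 clear@1
  add 13.32.0.0/12 -> H2 at depth 12
  lookup 13.33.136.14: bits 000011010010000110001000000011 walk d0:H1→d1:-→d2:-→d3:-→d4:-→d5:-→d6:-→d7:-→d8:-→d9:-→d10:-→d11:-→d12:H2→d13:-→d14:-→d15:-→d16:-→d17:-→d18:-→d19:-→d20:-→d21:-→d22:-→d23:-→d24:-→d25:-→d26:-→d27:-→d28:-→d29:-→d30:H5 -> H5

== LOOKUPS ==
["H5","H2","no-route","H5","no-route","H5","H2","H7","H7","H1","H5","H5","H2","H1","H7","H7","H5","H5"]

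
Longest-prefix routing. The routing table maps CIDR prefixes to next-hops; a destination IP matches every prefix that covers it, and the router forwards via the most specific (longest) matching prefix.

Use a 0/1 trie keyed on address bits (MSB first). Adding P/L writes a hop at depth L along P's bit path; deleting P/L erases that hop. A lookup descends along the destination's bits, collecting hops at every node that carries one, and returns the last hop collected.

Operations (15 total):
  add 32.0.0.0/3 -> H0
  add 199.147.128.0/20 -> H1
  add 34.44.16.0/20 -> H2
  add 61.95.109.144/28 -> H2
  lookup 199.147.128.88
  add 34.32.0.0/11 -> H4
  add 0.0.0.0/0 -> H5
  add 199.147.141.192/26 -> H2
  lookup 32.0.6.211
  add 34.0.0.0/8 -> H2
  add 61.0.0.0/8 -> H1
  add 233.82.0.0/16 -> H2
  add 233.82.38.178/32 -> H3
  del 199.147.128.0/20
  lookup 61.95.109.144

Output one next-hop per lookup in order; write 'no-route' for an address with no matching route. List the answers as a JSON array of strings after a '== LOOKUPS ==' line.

Process each operation:
  + 32.0.0.0/3 (H0) depth=3
  + 199.147.128.0/20 (H1) depth=20
  + 34.44.16.0/20 (H2) depth=20
  + 61.95.109.144/28 (H2) depth=28
  Q 199.147.128.88: descend 11000111100100111000 ; hops seen [H1] ; pick H1
  + 34.32.0.0/11 (H4) depth=11
  + 0.0.0.0/0 (H5) depth=0
  + 199.147.141.192/26 (H2) depth=26
  Q 32.0.6.211: descend 001000 ; hops seen [H5,H0] ; pick H0
  + 34.0.0.0/8 (H2) depth=8
  + 61.0.0.0/8 (H1) depth=8
  + 233.82.0.0/16 (H2) depth=16
  + 233.82.38.178/32 (H3) depth=32
  - 199.147.128.0/20 clear@20
  Q 61.95.109.144: descend 0011110101011111011011011001 ; hops seen [H5,H0,H1,H2] ; pick H2

== LOOKUPS ==
["H1","H0","H2"]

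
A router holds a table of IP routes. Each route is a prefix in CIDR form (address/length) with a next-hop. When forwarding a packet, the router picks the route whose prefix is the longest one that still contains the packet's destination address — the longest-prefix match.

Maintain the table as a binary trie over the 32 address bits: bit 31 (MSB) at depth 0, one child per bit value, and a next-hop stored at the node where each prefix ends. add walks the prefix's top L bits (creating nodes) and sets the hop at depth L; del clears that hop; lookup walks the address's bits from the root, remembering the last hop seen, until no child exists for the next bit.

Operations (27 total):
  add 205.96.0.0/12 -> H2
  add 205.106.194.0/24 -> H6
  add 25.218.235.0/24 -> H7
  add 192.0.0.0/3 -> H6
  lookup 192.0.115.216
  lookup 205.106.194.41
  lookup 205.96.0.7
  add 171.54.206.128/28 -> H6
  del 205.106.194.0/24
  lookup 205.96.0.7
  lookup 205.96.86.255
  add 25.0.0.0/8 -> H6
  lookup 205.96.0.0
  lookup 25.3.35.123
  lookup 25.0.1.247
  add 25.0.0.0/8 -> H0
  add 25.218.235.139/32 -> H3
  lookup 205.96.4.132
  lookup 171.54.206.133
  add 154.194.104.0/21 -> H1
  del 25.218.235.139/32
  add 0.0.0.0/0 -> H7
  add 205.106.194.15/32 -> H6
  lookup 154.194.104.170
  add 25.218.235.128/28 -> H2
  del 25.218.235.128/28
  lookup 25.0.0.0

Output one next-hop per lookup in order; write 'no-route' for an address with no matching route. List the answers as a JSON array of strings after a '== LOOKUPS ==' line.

Process each operation:
  add 205.96.0.0/12 -> H2 at depth 12
  add 205.106.194.0/24 -> H6 at depth 24
  add 25.218.235.0/24 -> H7 at depth 24
  add 192.0.0.0/3 -> H6 at depth 3
  lookup 192.0.115.216: bits 1100 walk d0:-→d1:-→d2:-→d3:H6→d4:- -> H6
  lookup 205.106.194.41: bits 110011010110101011000010 walk d0:-→d1:-→d2:-→d3:H6→d4:-→d5:-→d6:-→d7:-→d8:-→d9:-→d10:-→d11:-→d12:H2→d13:-→d14:-→d15:-→d16:-→d17:-→d18:-→d19:-→d20:-→d21:-→d22:-→d23:-→d24:H6 -> H6
  lookup 205.96.0.7: bits 110011010110 walk d0:-→d1:-→d2:-→d3:H6→d4:-→d5:-→d6:-→d7:-→d8:-→d9:-→d10:-→d11:-→d12:H2 -> H2
  add 171.54.206.128/28 -> H6 at depth 28
  del 205.106.194.0/24 (clear depth 24)
  lookup 205.96.0.7: bits 110011010110 walk d0:-→d1:-→d2:-→d3:H6→d4:-→d5:-→d6:-→d7:-→d8:-→d9:-→d10:-→d11:-→d12:H2 -> H2
  lookup 205.96.86.255: bits 110011010110 walk d0:-→d1:-→d2:-→d3:H6→d4:-→d5:-→d6:-→d7:-→d8:-→d9:-→d10:-→d11:-→d12:H2 -> H2
  add 25.0.0.0/8 -> H6 at depth 8
  lookup 205.96.0.0: bits 110011010110 walk d0:-→d1:-→d2:-→d3:H6→d4:-→d5:-→d6:-→d7:-→d8:-→d9:-→d10:-→d11:-→d12:H2 -> H2
  lookup 25.3.35.123: bits 00011001 walk d0:-→d1:-→d2:-→d3:-→d4:-→d5:-→d6:-→d7:-→d8:H6 -> H6
  lookup 25.0.1.247: bits 00011001 walk d0:-→d1:-→d2:-→d3:-→d4:-→d5:-→d6:-→d7:-→d8:H6 -> H6
  add 25.0.0.0/8 -> H0 at depth 8
  add 25.218.235.139/32 -> H3 at depth 32
  lookup 205.96.4.132: bits 110011010110 walk d0:-→d1:-→d2:-→d3:H6→d4:-→d5:-→d6:-→d7:-→d8:-→d9:-→d10:-→d11:-→d12:H2 -> H2
  lookup 171.54.206.133: bits 1010101100110110110011101000 walk d0:-→d1:-→d2:-→d3:-→d4:-→d5:-→d6:-→d7:-→d8:-→d9:-→d10:-→d11:-→d12:-→d13:-→d14:-→d15:-→d16:-→d17:-→d18:-→d19:-→d20:-→d21:-→d22:-→d23:-→d24:-→d25:-→d26:-→d27:-→d28:H6 -> H6
  add 154.194.104.0/21 -> H1 at depth 21
  del 25.218.235.139/32 (clear depth 32)
  add 0.0.0.0/0 -> H7 at depth 0
  add 205.106.194.15/32 -> H6 at depth 32
  lookup 154.194.104.170: bits 100110101100001001101 walk d0:H7→d1:-→d2:-→d3:-→d4:-→d5:-→d6:-→d7:-→d8:-→d9:-→d10:-→d11:-→d12:-→d13:-→d14:-→d15:-→d16:-→d17:-→d18:-→d19:-→d20:-→d21:H1 -> H1
  add 25.218.235.128/28 -> H2 at depth 28
  del 25.218.235.128/28 (clear depth 28)
  lookup 25.0.0.0: bits 00011001 walk d0:H7→d1:-→d2:-→d3:-→d4:-→d5:-→d6:-→d7:-→d8:H0 -> H0

== LOOKUPS ==
["H6","H6","H2","H2","H2","H2","H6","H6","H2","H6","H1","H0"]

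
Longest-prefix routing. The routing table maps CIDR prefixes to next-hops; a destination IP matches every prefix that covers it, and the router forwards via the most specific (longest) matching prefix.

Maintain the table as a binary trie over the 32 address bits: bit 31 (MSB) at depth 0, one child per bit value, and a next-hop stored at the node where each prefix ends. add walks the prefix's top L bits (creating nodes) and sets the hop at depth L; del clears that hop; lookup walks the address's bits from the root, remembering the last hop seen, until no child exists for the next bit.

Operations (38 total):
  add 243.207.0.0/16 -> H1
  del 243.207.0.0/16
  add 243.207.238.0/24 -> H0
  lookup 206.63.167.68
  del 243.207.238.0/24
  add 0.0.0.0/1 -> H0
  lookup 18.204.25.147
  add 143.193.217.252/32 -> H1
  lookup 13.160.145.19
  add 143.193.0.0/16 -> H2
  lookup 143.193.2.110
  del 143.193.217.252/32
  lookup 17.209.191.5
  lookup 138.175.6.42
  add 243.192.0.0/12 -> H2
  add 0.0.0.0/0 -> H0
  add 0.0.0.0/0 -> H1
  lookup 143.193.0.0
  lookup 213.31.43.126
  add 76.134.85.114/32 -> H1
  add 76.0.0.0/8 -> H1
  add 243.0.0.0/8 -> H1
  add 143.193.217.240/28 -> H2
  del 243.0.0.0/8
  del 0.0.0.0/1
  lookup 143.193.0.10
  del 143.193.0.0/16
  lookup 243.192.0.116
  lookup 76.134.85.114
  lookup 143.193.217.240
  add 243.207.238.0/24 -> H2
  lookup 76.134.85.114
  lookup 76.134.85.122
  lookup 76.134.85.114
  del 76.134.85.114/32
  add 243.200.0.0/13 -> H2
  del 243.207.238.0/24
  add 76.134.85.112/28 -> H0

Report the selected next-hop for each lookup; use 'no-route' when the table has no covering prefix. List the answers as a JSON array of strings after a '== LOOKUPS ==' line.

Apply in order:
  add 243.207.0.0/16 -> H1 at depth 16
  - 243.207.0.0/16 clear@16
  add 243.207.238.0/24 -> H0 at depth 24
  lookup 206.63.167.68: bits 11 walk d0:-→d1:-→d2:- -> no-route
  - 243.207.238.0/24 clear@24
  add 0.0.0.0/1 -> H0 at depth 1
  lookup 18.204.25.147: bits 0 walk d0:-→d1:H0 -> H0
  add 143.193.217.252/32 -> H1 at depth 32
  lookup 13.160.145.19: bits 0 walk d0:-→d1:H0 -> H0
  add 143.193.0.0/16 -> H2 at depth 16
  lookup 143.193.2.110: bits 1000111111000001 walk d0:-→d1:-→d2:-→d3:-→d4:-→d5:-→d6:-→d7:-→d8:-→d9:-→d10:-→d11:-→d12:-→d13:-→d14:-→d15:-→d16:H2 -> H2
  - 143.193.217.252/32 clear@32
  lookup 17.209.191.5: bits 0 walk d0:-→d1:H0 -> H0
  lookup 138.175.6.42: bits 10001 walk d0:-→d1:-→d2:-→d3:-→d4:-→d5:- -> no-route
  add 243.192.0.0/12 -> H2 at depth 12
  add 0.0.0.0/0 -> H0 at depth 0
  add 0.0.0.0/0 -> H1 at depth 0
  lookup 143.193.0.0: bits 1000111111000001 walk d0:H1→d1:-→d2:-→d3:-→d4:-→d5:-→d6:-→d7:-→d8:-→d9:-→d10:-→d11:-→d12:-→d13:-→d14:-→d15:-→d16:H2 -> H2
  lookup 213.31.43.126: bits 11 walk d0:H1→d1:-→d2:- -> H1
  add 76.134.85.114/32 -> H1 at depth 32
  add 76.0.0.0/8 -> H1 at depth 8
  add 243.0.0.0/8 -> H1 at depth 8
  add 143.193.217.240/28 -> H2 at depth 28
  - 243.0.0.0/8 clear@8
  - 0.0.0.0/1 clear@1
  lookup 143.193.0.10: bits 1000111111000001 walk d0:H1→d1:-→d2:-→d3:-→d4:-→d5:-→d6:-→d7:-→d8:-→d9:-→d10:-→d11:-→d12:-→d13:-→d14:-→d15:-→d16:H2 -> H2
  - 143.193.0.0/16 clear@16
  lookup 243.192.0.116: bits 111100111100 walk d0:H1→d1:-→d2:-→d3:-→d4:-→d5:-→d6:-→d7:-→d8:-→d9:-→d10:-→d11:-→d12:H2 -> H2
  lookup 76.134.85.114: bits 01001100100001100101010101110010 walk d0:H1→d1:-→d2:-→d3:-→d4:-→d5:-→d6:-→d7:-→d8:H1→d9:-→d10:-→d11:-→d12:-→d13:-→d14:-→d15:-→d16:-→d17:-→d18:-→d19:-→d20:-→d21:-→d22:-→d23:-→d24:-→d25:-→d26:-→d27:-→d28:-→d29:-→d30:-→d31:-→d32:H1 -> H1
  lookup 143.193.217.240: bits 1000111111000001110110011111 walk d0:H1→d1:-→d2:-→d3:-→d4:-→d5:-→d6:-→d7:-→d8:-→d9:-→d10:-→d11:-→d12:-→d13:-→d14:-→d15:-→d16:-→d17:-→d18:-→d19:-→d20:-→d21:-→d22:-→d23:-→d24:-→d25:-→d26:-→d27:-→d28:H2 -> H2
  add 243.207.238.0/24 -> H2 at depth 24
  lookup 76.134.85.114: bits 01001100100001100101010101110010 walk d0:H1→d1:-→d2:-→d3:-→d4:-→d5:-→d6:-→d7:-→d8:H1→d9:-→d10:-→d11:-→d12:-→d13:-→d14:-→d15:-→d16:-→d17:-→d18:-→d19:-→d20:-→d21:-→d22:-→d23:-→d24:-→d25:-→d26:-→d27:-→d28:-→d29:-→d30:-→d31:-→d32:H1 -> H1
  lookup 76.134.85.122: bits 0100110010000110010101010111 walk d0:H1→d1:-→d2:-→d3:-→d4:-→d5:-→d6:-→d7:-→d8:H1→d9:-→d10:-→d11:-→d12:-→d13:-→d14:-→d15:-→d16:-→d17:-→d18:-→d19:-→d20:-→d21:-→d22:-→d23:-→d24:-→d25:-→d26:-→d27:-→d28:- -> H1
  lookup 76.134.85.114: bits 01001100100001100101010101110010 walk d0:H1→d1:-→d2:-→d3:-→d4:-→d5:-→d6:-→d7:-→d8:H1→d9:-→d10:-→d11:-→d12:-→d13:-→d14:-→d15:-→d16:-→d17:-→d18:-→d19:-→d20:-→d21:-→d22:-→d23:-→d24:-→d25:-→d26:-→d27:-→d28:-→d29:-→d30:-→d31:-→d32:H1 -> H1
  - 76.134.85.114/32 clear@32
  add 243.200.0.0/13 -> H2 at depth 13
  - 243.207.238.0/24 clear@24
  add 76.134.85.112/28 -> H0 at depth 28

== LOOKUPS ==
["no-route","H0","H0","H2","H0","no-route","H2","H1","H2","H2","H1","H2","H1","H1","H1"]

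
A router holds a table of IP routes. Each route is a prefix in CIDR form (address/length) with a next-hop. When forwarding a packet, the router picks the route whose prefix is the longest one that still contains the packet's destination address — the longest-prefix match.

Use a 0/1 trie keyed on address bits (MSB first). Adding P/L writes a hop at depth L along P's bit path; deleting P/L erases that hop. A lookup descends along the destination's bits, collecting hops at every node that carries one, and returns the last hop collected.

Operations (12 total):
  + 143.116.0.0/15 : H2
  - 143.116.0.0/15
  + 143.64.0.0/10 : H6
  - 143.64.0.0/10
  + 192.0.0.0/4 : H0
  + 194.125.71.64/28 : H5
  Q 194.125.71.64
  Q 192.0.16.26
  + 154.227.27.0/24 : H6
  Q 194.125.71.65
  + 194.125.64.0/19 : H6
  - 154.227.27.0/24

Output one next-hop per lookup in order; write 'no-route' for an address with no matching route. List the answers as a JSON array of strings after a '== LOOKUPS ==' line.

Apply in order:
  + 143.116.0.0/15 (H2) depth=15
  - 143.116.0.0/15 clear@15
  + 143.64.0.0/10 (H6) depth=10
  - 143.64.0.0/10 clear@10
  + 192.0.0.0/4 (H0) depth=4
  + 194.125.71.64/28 (H5) depth=28
  lookup 194.125.71.64: bits 1100001001111101010001110100 walk d0:-→d1:-→d2:-→d3:-→d4:H0→d5:-→d6:-→d7:-→d8:-→d9:-→d10:-→d11:-→d12:-→d13:-→d14:-→d15:-→d16:-→d17:-→d18:-→d19:-→d20:-→d21:-→d22:-→d23:-→d24:-→d25:-→d26:-→d27:-→d28:H5 -> H5
  lookup 192.0.16.26: bits 110000 walk d0:-→d1:-→d2:-→d3:-→d4:H0→d5:-→d6:- -> H0
  + 154.227.27.0/24 (H6) depth=24
  lookup 194.125.71.65: bits 1100001001111101010001110100 walk d0:-→d1:-→d2:-→d3:-→d4:H0→d5:-→d6:-→d7:-→d8:-→d9:-→d10:-→d11:-→d12:-→d13:-→d14:-→d15:-→d16:-→d17:-→d18:-→d19:-→d20:-→d21:-→d22:-→d23:-→d24:-→d25:-→d26:-→d27:-→d28:H5 -> H5
  + 194.125.64.0/19 (H6) depth=19
  - 154.227.27.0/24 clear@24

== LOOKUPS ==
["H5","H0","H5"]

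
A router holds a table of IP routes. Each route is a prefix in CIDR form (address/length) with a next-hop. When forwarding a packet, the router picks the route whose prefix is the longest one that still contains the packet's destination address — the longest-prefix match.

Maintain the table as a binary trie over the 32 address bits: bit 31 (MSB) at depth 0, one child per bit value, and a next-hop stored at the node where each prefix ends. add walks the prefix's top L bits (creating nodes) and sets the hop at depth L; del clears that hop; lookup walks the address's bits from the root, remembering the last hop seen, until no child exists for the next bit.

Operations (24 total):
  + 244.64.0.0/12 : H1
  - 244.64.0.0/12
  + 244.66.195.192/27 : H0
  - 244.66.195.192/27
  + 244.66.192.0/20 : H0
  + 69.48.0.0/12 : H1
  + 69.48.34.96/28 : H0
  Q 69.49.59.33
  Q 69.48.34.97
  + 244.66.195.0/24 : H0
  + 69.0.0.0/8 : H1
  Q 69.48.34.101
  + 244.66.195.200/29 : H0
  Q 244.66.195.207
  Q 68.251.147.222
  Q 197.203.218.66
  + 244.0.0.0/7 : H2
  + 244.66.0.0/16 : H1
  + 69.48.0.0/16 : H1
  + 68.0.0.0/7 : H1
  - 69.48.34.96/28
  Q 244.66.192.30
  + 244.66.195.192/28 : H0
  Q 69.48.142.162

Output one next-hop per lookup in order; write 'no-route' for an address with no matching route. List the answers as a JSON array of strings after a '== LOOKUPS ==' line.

Process each operation:
  add 244.64.0.0/12 -> H1 at depth 12
  del 244.64.0.0/12 (clear depth 12)
  add 244.66.195.192/27 -> H0 at depth 27
  del 244.66.195.192/27 (clear depth 27)
  add 244.66.192.0/20 -> H0 at depth 20
  add 69.48.0.0/12 -> H1 at depth 12
  add 69.48.34.96/28 -> H0 at depth 28
  Q 69.49.59.33: descend 010001010011000 ; hops seen [H1] ; pick H1
  Q 69.48.34.97: descend 0100010100110000001000100110 ; hops seen [H1,H0] ; pick H0
  add 244.66.195.0/24 -> H0 at depth 24
  add 69.0.0.0/8 -> H1 at depth 8
  Q 69.48.34.101: descend 0100010100110000001000100110 ; hops seen [H1,H1,H0] ; pick H0
  add 244.66.195.200/29 -> H0 at depth 29
  Q 244.66.195.207: descend 11110100010000101100001111001 ; hops seen [H0,H0,H0] ; pick H0
  Q 68.251.147.222: descend 0100010 ; hops seen [∅] ; pick no-route
  Q 197.203.218.66: descend 11 ; hops seen [∅] ; pick no-route
  add 244.0.0.0/7 -> H2 at depth 7
  add 244.66.0.0/16 -> H1 at depth 16
  add 69.48.0.0/16 -> H1 at depth 16
  add 68.0.0.0/7 -> H1 at depth 7
  del 69.48.34.96/28 (clear depth 28)
  Q 244.66.192.30: descend 1111010001000010110000 ; hops seen [H2,H1,H0] ; pick H0
  add 244.66.195.192/28 -> H0 at depth 28
  Q 69.48.142.162: descend 0100010100110000 ; hops seen [H1,H1,H1,H1] ; pick H1

== LOOKUPS ==
["H1","H0","H0","H0","no-route","no-route","H0","H1"]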